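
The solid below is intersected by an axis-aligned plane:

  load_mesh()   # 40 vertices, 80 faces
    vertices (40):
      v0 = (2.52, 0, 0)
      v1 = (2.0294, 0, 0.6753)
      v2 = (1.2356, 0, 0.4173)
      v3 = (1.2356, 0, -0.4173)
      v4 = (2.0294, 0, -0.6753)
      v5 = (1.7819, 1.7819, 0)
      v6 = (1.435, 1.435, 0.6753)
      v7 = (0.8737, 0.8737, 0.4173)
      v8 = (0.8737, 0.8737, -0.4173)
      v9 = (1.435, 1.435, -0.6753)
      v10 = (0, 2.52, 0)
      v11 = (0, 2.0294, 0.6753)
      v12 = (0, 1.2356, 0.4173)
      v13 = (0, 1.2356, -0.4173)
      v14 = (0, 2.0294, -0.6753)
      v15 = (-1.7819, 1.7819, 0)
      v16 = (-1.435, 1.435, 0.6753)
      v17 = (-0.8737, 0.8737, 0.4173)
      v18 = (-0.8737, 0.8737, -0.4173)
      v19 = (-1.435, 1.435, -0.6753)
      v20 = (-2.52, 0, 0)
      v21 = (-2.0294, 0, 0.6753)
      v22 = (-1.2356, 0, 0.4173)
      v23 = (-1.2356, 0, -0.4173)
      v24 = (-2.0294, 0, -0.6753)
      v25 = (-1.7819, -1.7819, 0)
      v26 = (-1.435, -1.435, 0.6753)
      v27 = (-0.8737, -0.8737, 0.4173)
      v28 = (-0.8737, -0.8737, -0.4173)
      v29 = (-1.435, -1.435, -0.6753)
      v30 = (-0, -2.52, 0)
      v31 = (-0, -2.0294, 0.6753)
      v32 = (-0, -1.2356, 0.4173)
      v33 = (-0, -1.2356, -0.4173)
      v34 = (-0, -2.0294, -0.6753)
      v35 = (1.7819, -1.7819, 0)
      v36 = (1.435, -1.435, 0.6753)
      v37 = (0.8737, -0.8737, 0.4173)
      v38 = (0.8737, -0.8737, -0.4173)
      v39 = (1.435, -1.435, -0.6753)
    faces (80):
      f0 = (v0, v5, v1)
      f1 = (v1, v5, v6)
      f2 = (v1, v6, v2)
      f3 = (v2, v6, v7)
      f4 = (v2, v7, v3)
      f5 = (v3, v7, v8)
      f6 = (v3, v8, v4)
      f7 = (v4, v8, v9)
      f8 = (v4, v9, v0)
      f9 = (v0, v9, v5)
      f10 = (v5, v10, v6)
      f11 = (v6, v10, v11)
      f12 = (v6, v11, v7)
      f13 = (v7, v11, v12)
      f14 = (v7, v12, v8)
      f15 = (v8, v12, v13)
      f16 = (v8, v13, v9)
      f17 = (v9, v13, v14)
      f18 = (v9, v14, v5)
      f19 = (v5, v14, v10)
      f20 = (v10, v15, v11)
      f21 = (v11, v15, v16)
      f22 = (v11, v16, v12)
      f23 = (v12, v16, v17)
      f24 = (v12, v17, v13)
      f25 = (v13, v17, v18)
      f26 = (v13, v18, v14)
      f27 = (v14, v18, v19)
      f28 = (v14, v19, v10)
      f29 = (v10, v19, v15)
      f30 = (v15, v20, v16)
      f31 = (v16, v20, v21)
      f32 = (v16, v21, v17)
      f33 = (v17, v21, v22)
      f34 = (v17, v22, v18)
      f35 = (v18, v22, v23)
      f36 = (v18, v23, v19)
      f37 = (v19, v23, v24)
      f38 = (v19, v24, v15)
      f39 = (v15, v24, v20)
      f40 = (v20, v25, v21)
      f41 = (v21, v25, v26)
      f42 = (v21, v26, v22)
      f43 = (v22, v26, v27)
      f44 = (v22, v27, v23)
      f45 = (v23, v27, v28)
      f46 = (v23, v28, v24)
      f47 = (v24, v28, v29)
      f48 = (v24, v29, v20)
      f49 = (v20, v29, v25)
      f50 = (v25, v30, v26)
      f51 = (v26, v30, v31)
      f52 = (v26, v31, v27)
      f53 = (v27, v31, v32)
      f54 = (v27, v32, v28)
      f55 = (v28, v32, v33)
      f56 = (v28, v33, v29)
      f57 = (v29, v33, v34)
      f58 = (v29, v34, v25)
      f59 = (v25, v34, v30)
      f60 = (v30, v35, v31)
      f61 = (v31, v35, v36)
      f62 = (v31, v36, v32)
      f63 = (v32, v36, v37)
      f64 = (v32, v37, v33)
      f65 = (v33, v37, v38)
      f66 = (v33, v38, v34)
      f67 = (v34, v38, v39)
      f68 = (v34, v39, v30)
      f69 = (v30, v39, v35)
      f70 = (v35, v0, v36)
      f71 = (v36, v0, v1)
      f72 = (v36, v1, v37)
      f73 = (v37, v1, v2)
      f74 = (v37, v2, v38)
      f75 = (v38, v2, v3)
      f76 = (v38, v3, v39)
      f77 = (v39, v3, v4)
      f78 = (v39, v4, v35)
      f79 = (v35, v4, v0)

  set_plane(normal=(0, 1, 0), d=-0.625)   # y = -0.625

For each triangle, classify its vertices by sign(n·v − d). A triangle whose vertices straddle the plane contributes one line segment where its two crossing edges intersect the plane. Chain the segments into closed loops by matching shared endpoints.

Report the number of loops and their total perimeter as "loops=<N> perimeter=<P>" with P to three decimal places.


loops=2 perimeter=8.347

Straddling triangles (20 of 80):
  (v20,v25,v21) [+-+] → (-2.26111, -0.625, 0)–(-1.94259, -0.625, 0.438439)  len=0.5419
  (v21,v25,v26) [+--] → (-1.94259, -0.625, 0.438439)–(-1.77051, -0.625, 0.6753)  len=0.2928
  (v21,v26,v22) [+-+] → (-1.77051, -0.625, 0.6753)–(-1.32245, -0.625, 0.529669)  len=0.4711
  (v22,v26,v27) [+--] → (-1.32245, -0.625, 0.529669)–(-0.976715, -0.625, 0.4173)  len=0.3635
  (v22,v27,v23) [+-+] → (-0.976715, -0.625, 0.4173)–(-0.976715, -0.625, 0.17973)  len=0.2376
  (v23,v27,v28) [+--] → (-0.976715, -0.625, 0.17973)–(-0.976715, -0.625, -0.4173)  len=0.5970
  (v23,v28,v24) [+-+] → (-0.976715, -0.625, -0.4173)–(-1.20267, -0.625, -0.49074)  len=0.2376
  (v24,v28,v29) [+--] → (-1.20267, -0.625, -0.49074)–(-1.77051, -0.625, -0.6753)  len=0.5971
  (v24,v29,v20) [+-+] → (-1.77051, -0.625, -0.6753)–(-2.04744, -0.625, -0.29412)  len=0.4712
  (v20,v29,v25) [+--] → (-2.04744, -0.625, -0.29412)–(-2.26111, -0.625, 0)  len=0.3635
  (v35,v0,v36) [-+-] → (2.26111, -0.625, 0)–(2.04744, -0.625, 0.29412)  len=0.3635
  (v36,v0,v1) [-++] → (2.04744, -0.625, 0.29412)–(1.77051, -0.625, 0.6753)  len=0.4712
  (v36,v1,v37) [-+-] → (1.77051, -0.625, 0.6753)–(1.20267, -0.625, 0.49074)  len=0.5971
  (v37,v1,v2) [-++] → (1.20267, -0.625, 0.49074)–(0.976715, -0.625, 0.4173)  len=0.2376
  (v37,v2,v38) [-+-] → (0.976715, -0.625, 0.4173)–(0.976715, -0.625, -0.17973)  len=0.5970
  (v38,v2,v3) [-++] → (0.976715, -0.625, -0.17973)–(0.976715, -0.625, -0.4173)  len=0.2376
  (v38,v3,v39) [-+-] → (0.976715, -0.625, -0.4173)–(1.32245, -0.625, -0.529669)  len=0.3635
  (v39,v3,v4) [-++] → (1.32245, -0.625, -0.529669)–(1.77051, -0.625, -0.6753)  len=0.4711
  (v39,v4,v35) [-+-] → (1.77051, -0.625, -0.6753)–(1.94259, -0.625, -0.438439)  len=0.2928
  (v35,v4,v0) [-++] → (1.94259, -0.625, -0.438439)–(2.26111, -0.625, 0)  len=0.5419

Chained into 2 loop(s):
  loop 1: 10 segments, perimeter = 4.1733
  loop 2: 10 segments, perimeter = 4.1733
Total perimeter = 8.347


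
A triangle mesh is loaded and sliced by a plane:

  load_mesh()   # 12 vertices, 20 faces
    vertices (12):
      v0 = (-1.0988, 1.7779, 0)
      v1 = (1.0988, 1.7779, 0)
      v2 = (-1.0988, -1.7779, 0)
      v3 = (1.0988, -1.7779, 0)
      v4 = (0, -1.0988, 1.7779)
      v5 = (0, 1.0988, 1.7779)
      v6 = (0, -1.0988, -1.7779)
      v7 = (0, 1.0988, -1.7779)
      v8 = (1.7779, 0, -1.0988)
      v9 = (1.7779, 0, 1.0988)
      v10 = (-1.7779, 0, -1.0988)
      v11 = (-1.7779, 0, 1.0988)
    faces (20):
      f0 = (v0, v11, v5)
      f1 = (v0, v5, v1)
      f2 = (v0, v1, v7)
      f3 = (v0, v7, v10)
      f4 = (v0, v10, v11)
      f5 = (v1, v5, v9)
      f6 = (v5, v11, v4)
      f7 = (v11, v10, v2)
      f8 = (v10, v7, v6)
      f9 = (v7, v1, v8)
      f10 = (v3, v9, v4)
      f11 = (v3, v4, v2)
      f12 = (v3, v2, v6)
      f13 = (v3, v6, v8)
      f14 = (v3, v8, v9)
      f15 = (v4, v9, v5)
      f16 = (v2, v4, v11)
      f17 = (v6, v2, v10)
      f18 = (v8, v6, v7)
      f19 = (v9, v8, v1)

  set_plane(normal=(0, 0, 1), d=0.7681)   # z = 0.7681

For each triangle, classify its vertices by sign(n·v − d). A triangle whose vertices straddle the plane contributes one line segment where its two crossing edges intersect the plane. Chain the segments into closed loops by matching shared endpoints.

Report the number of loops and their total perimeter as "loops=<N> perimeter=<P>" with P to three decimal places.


loops=1 perimeter=10.158

Straddling triangles (10 of 20):
  (v0,v11,v5) [-++] → (-1.57351, 0.535085, 0.7681)–(-0.624089, 1.48451, 0.7681)  len=1.3427
  (v0,v5,v1) [-+-] → (-0.624089, 1.48451, 0.7681)–(0.624089, 1.48451, 0.7681)  len=1.2482
  (v0,v10,v11) [--+] → (-1.7779, 0, 0.7681)–(-1.57351, 0.535085, 0.7681)  len=0.5728
  (v1,v5,v9) [-++] → (0.624089, 1.48451, 0.7681)–(1.57351, 0.535085, 0.7681)  len=1.3427
  (v11,v10,v2) [+--] → (-1.7779, 0, 0.7681)–(-1.57351, -0.535085, 0.7681)  len=0.5728
  (v3,v9,v4) [-++] → (1.57351, -0.535085, 0.7681)–(0.624089, -1.48451, 0.7681)  len=1.3427
  (v3,v4,v2) [-+-] → (0.624089, -1.48451, 0.7681)–(-0.624089, -1.48451, 0.7681)  len=1.2482
  (v3,v8,v9) [--+] → (1.7779, 0, 0.7681)–(1.57351, -0.535085, 0.7681)  len=0.5728
  (v2,v4,v11) [-++] → (-0.624089, -1.48451, 0.7681)–(-1.57351, -0.535085, 0.7681)  len=1.3427
  (v9,v8,v1) [+--] → (1.7779, 0, 0.7681)–(1.57351, 0.535085, 0.7681)  len=0.5728

Chained into 1 loop(s):
  loop 1: 10 segments, perimeter = 10.1583
Total perimeter = 10.158


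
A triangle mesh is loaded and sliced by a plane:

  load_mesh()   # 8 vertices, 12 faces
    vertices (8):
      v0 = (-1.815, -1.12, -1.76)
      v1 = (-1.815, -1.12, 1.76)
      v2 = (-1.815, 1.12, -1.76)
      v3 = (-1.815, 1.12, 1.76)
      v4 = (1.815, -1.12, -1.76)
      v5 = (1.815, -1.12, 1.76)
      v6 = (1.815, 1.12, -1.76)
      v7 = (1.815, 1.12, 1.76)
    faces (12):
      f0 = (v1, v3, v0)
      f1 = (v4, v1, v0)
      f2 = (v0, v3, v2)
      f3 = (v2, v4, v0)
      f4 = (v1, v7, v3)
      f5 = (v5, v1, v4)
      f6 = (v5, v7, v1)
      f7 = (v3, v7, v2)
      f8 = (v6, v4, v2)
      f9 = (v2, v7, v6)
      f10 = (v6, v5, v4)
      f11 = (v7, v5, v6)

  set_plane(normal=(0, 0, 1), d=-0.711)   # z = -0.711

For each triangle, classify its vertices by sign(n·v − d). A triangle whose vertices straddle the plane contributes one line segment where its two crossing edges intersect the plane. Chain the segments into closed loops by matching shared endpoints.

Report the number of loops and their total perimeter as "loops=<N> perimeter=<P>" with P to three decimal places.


loops=1 perimeter=11.740

Straddling triangles (8 of 12):
  (v1,v3,v0) [++-] → (-1.815, -0.452455, -0.711)–(-1.815, -1.12, -0.711)  len=0.6675
  (v4,v1,v0) [-+-] → (0.733219, -1.12, -0.711)–(-1.815, -1.12, -0.711)  len=2.5482
  (v0,v3,v2) [-+-] → (-1.815, -0.452455, -0.711)–(-1.815, 1.12, -0.711)  len=1.5725
  (v5,v1,v4) [++-] → (0.733219, -1.12, -0.711)–(1.815, -1.12, -0.711)  len=1.0818
  (v3,v7,v2) [++-] → (-0.733219, 1.12, -0.711)–(-1.815, 1.12, -0.711)  len=1.0818
  (v2,v7,v6) [-+-] → (-0.733219, 1.12, -0.711)–(1.815, 1.12, -0.711)  len=2.5482
  (v6,v5,v4) [-+-] → (1.815, 0.452455, -0.711)–(1.815, -1.12, -0.711)  len=1.5725
  (v7,v5,v6) [++-] → (1.815, 0.452455, -0.711)–(1.815, 1.12, -0.711)  len=0.6675

Chained into 1 loop(s):
  loop 1: 8 segments, perimeter = 11.7400
Total perimeter = 11.740


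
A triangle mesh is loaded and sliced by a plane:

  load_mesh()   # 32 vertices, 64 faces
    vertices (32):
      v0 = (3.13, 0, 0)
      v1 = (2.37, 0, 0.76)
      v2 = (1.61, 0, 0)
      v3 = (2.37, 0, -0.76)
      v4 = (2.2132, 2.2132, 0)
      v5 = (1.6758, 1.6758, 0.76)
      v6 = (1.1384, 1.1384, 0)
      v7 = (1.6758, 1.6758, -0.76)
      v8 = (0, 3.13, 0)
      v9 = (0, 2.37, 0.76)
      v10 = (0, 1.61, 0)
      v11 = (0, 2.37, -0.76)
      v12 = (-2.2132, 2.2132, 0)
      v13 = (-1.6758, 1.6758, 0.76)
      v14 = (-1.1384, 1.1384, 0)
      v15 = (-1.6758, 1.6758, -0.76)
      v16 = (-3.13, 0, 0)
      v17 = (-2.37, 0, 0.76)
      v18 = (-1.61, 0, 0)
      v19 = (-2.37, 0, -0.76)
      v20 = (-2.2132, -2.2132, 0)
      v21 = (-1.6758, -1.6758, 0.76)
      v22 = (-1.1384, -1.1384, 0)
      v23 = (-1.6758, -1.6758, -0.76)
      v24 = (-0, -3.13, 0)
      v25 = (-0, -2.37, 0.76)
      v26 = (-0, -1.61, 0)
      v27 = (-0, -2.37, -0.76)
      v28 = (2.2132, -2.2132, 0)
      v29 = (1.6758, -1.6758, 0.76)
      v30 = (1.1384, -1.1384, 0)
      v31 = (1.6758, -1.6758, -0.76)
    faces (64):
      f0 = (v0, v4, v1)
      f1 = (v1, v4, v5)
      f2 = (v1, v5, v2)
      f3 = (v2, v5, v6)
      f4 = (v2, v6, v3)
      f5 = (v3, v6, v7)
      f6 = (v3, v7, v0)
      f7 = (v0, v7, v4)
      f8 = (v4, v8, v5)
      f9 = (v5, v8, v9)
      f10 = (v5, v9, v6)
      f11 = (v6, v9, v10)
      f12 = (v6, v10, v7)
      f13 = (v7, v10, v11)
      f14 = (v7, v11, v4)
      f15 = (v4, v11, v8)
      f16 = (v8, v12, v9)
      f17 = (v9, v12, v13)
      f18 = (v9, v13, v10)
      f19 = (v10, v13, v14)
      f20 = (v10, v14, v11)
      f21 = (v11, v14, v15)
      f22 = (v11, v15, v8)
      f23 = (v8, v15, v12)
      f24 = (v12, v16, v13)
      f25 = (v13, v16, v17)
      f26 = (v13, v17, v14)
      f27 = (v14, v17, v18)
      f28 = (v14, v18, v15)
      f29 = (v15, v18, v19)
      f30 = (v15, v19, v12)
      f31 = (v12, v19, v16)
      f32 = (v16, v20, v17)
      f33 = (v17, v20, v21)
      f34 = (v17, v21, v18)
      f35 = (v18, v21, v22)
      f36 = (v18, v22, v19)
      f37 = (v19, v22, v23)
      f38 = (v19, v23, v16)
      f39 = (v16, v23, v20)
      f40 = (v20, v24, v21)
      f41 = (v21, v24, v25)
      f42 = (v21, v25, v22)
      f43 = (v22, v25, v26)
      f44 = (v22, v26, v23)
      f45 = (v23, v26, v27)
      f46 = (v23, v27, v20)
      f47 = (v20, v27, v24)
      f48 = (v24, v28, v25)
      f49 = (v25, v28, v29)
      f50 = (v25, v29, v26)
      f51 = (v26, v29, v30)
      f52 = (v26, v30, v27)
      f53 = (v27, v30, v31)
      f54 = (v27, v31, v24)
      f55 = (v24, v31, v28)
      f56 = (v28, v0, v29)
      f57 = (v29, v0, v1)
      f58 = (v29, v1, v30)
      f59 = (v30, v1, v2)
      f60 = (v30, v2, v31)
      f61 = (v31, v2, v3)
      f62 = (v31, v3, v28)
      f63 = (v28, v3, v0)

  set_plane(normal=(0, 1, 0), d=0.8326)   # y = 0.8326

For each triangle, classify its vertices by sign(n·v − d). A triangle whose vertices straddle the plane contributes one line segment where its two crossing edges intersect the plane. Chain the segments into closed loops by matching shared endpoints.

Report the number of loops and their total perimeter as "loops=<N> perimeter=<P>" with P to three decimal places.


loops=2 perimeter=8.598

Straddling triangles (16 of 64):
  (v0,v4,v1) [-+-] → (2.7851, 0.8326, 0)–(2.31101, 0.8326, 0.47409)  len=0.6705
  (v1,v4,v5) [-++] → (2.31101, 0.8326, 0.47409)–(2.0251, 0.8326, 0.76)  len=0.4043
  (v1,v5,v2) [-+-] → (2.0251, 0.8326, 0.76)–(1.64269, 0.8326, 0.377596)  len=0.5408
  (v2,v5,v6) [-++] → (1.64269, 0.8326, 0.377596)–(1.26508, 0.8326, 0)  len=0.5340
  (v2,v6,v3) [-+-] → (1.26508, 0.8326, 0)–(1.46924, 0.8326, -0.204153)  len=0.2887
  (v3,v6,v7) [-++] → (1.46924, 0.8326, -0.204153)–(2.0251, 0.8326, -0.76)  len=0.7861
  (v3,v7,v0) [-+-] → (2.0251, 0.8326, -0.76)–(2.4075, 0.8326, -0.377596)  len=0.5408
  (v0,v7,v4) [-++] → (2.4075, 0.8326, -0.377596)–(2.7851, 0.8326, 0)  len=0.5340
  (v12,v16,v13) [+-+] → (-2.7851, 0.8326, 0)–(-2.4075, 0.8326, 0.377596)  len=0.5340
  (v13,v16,v17) [+--] → (-2.4075, 0.8326, 0.377596)–(-2.0251, 0.8326, 0.76)  len=0.5408
  (v13,v17,v14) [+-+] → (-2.0251, 0.8326, 0.76)–(-1.46924, 0.8326, 0.204153)  len=0.7861
  (v14,v17,v18) [+--] → (-1.46924, 0.8326, 0.204153)–(-1.26508, 0.8326, 0)  len=0.2887
  (v14,v18,v15) [+-+] → (-1.26508, 0.8326, 0)–(-1.64269, 0.8326, -0.377596)  len=0.5340
  (v15,v18,v19) [+--] → (-1.64269, 0.8326, -0.377596)–(-2.0251, 0.8326, -0.76)  len=0.5408
  (v15,v19,v12) [+-+] → (-2.0251, 0.8326, -0.76)–(-2.31101, 0.8326, -0.47409)  len=0.4043
  (v12,v19,v16) [+--] → (-2.31101, 0.8326, -0.47409)–(-2.7851, 0.8326, 0)  len=0.6705

Chained into 2 loop(s):
  loop 1: 8 segments, perimeter = 4.2992
  loop 2: 8 segments, perimeter = 4.2992
Total perimeter = 8.598


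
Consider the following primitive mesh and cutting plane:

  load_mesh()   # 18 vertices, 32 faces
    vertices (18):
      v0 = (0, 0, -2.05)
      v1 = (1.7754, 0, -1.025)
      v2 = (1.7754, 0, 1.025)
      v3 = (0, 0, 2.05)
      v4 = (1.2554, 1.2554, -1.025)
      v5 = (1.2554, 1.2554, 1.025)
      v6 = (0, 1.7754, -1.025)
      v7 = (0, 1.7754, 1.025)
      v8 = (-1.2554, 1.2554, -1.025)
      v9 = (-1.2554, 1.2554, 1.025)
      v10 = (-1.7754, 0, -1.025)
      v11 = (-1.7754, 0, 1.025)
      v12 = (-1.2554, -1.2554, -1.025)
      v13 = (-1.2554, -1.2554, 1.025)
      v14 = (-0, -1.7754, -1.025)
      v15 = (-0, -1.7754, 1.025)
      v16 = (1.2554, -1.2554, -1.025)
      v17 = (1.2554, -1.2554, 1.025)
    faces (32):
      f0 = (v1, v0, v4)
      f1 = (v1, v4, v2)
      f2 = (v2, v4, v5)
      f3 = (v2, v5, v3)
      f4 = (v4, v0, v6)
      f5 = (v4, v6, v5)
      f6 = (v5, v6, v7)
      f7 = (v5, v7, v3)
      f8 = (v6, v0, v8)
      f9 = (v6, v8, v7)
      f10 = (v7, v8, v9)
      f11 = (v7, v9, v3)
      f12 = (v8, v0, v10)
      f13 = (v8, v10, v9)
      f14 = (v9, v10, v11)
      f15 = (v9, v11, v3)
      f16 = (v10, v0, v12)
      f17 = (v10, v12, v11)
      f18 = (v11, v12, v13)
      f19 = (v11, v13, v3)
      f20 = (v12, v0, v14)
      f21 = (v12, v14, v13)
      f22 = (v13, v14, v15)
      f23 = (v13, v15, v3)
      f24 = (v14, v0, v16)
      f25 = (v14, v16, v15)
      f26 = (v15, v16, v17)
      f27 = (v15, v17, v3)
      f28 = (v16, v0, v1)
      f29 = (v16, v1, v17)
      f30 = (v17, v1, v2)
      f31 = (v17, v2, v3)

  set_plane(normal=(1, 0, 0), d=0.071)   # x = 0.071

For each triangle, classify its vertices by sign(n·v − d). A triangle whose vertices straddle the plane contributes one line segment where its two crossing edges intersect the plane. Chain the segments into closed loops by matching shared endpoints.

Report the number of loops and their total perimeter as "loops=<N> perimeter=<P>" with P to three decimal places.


loops=1 perimeter=12.128

Straddling triangles (12 of 32):
  (v1,v0,v4) [+-+] → (0.071, 0, -2.00901)–(0.071, 0.071, -1.99203)  len=0.0730
  (v2,v5,v3) [++-] → (0.071, 0.071, 1.99203)–(0.071, 0, 2.00901)  len=0.0730
  (v4,v0,v6) [+--] → (0.071, 0.071, -1.99203)–(0.071, 1.74599, -1.025)  len=1.9341
  (v4,v6,v5) [+-+] → (0.071, 1.74599, -1.025)–(0.071, 1.74599, -0.909061)  len=0.1159
  (v5,v6,v7) [+--] → (0.071, 1.74599, -0.909061)–(0.071, 1.74599, 1.025)  len=1.9341
  (v5,v7,v3) [+--] → (0.071, 1.74599, 1.025)–(0.071, 0.071, 1.99203)  len=1.9341
  (v14,v0,v16) [--+] → (0.071, -0.071, -1.99203)–(0.071, -1.74599, -1.025)  len=1.9341
  (v14,v16,v15) [-+-] → (0.071, -1.74599, -1.025)–(0.071, -1.74599, 0.909061)  len=1.9341
  (v15,v16,v17) [-++] → (0.071, -1.74599, 0.909061)–(0.071, -1.74599, 1.025)  len=0.1159
  (v15,v17,v3) [-+-] → (0.071, -1.74599, 1.025)–(0.071, -0.071, 1.99203)  len=1.9341
  (v16,v0,v1) [+-+] → (0.071, -0.071, -1.99203)–(0.071, 0, -2.00901)  len=0.0730
  (v17,v2,v3) [++-] → (0.071, 0, 2.00901)–(0.071, -0.071, 1.99203)  len=0.0730

Chained into 1 loop(s):
  loop 1: 12 segments, perimeter = 12.1284
Total perimeter = 12.128


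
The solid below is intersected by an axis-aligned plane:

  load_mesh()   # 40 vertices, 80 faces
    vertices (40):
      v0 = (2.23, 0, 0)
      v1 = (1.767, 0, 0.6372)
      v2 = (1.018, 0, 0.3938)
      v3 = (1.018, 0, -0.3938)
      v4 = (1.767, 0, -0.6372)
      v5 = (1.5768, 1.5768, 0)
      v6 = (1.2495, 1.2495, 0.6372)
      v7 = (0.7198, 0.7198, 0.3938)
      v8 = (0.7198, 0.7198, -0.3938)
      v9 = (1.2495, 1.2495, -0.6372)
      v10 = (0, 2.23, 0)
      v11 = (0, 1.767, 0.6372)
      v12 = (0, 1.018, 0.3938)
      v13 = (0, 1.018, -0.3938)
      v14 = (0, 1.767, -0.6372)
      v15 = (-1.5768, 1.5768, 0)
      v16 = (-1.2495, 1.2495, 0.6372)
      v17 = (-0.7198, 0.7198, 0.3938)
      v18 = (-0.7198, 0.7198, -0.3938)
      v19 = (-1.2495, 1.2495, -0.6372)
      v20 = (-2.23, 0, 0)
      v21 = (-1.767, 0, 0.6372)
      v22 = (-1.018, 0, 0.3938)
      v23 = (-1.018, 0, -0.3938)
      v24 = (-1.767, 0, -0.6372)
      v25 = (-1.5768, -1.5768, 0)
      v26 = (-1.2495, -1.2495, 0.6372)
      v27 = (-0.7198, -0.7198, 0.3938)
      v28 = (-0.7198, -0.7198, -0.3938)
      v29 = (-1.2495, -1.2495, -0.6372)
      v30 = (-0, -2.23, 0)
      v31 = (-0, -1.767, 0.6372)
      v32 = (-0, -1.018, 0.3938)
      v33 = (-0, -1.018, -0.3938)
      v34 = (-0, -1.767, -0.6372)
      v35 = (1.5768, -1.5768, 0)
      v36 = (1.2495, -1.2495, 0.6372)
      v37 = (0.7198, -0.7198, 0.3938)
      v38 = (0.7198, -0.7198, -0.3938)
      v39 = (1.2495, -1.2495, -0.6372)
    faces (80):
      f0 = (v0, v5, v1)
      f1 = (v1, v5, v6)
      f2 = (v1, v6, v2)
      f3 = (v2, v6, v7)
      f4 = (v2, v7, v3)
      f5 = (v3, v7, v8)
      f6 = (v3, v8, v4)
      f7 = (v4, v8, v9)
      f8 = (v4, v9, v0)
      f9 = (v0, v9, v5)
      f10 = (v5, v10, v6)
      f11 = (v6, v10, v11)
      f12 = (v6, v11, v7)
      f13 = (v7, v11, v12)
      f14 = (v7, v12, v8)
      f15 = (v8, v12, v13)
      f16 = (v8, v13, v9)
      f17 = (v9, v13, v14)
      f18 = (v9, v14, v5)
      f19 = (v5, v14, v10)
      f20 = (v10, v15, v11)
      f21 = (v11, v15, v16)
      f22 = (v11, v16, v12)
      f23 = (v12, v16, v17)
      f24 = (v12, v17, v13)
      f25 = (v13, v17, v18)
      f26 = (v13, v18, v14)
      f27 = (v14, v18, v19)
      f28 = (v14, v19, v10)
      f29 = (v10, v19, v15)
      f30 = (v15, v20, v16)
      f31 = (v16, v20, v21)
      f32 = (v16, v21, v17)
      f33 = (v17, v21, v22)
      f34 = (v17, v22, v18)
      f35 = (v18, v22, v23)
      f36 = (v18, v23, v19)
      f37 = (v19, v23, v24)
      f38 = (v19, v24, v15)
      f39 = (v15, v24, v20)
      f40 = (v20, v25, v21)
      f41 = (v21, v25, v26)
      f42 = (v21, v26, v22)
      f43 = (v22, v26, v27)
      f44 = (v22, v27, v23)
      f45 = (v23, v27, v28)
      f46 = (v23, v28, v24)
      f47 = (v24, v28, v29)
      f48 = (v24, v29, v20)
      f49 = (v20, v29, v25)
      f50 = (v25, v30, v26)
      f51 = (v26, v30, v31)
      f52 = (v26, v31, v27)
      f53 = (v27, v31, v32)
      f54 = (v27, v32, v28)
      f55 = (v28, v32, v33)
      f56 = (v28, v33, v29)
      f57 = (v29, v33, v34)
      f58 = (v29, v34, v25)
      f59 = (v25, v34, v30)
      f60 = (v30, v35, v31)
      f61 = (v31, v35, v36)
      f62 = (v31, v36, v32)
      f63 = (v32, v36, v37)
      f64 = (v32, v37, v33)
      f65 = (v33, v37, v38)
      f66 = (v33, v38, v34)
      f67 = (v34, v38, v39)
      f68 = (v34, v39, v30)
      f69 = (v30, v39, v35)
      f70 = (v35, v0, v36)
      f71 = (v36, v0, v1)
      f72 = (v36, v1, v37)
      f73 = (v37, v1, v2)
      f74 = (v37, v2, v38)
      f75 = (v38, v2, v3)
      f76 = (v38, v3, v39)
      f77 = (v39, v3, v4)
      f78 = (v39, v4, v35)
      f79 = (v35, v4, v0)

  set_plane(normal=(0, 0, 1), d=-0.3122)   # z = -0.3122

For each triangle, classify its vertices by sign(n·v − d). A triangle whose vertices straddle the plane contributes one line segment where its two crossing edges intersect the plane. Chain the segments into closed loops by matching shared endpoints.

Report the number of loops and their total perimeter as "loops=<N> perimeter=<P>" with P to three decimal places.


loops=2 perimeter=18.498

Straddling triangles (32 of 80):
  (v2,v7,v3) [++-] → (0.987105, 0.0745755, -0.3122)–(1.018, 0, -0.3122)  len=0.0807
  (v3,v7,v8) [-+-] → (0.987105, 0.0745755, -0.3122)–(0.7198, 0.7198, -0.3122)  len=0.6984
  (v4,v9,v0) [--+] → (1.7496, 0.6122, -0.3122)–(2.00315, 0, -0.3122)  len=0.6626
  (v0,v9,v5) [+-+] → (1.7496, 0.6122, -0.3122)–(1.41644, 1.41644, -0.3122)  len=0.8705
  (v7,v12,v8) [++-] → (0.645224, 0.750695, -0.3122)–(0.7198, 0.7198, -0.3122)  len=0.0807
  (v8,v12,v13) [-+-] → (0.645224, 0.750695, -0.3122)–(0, 1.018, -0.3122)  len=0.6984
  (v9,v14,v5) [--+] → (0.804237, 1.66999, -0.3122)–(1.41644, 1.41644, -0.3122)  len=0.6626
  (v5,v14,v10) [+-+] → (0.804237, 1.66999, -0.3122)–(0, 2.00315, -0.3122)  len=0.8705
  (v12,v17,v13) [++-] → (-0.0745755, 0.987105, -0.3122)–(0, 1.018, -0.3122)  len=0.0807
  (v13,v17,v18) [-+-] → (-0.0745755, 0.987105, -0.3122)–(-0.7198, 0.7198, -0.3122)  len=0.6984
  (v14,v19,v10) [--+] → (-0.6122, 1.7496, -0.3122)–(0, 2.00315, -0.3122)  len=0.6626
  (v10,v19,v15) [+-+] → (-0.6122, 1.7496, -0.3122)–(-1.41644, 1.41644, -0.3122)  len=0.8705
  (v17,v22,v18) [++-] → (-0.750695, 0.645224, -0.3122)–(-0.7198, 0.7198, -0.3122)  len=0.0807
  (v18,v22,v23) [-+-] → (-0.750695, 0.645224, -0.3122)–(-1.018, 0, -0.3122)  len=0.6984
  (v19,v24,v15) [--+] → (-1.66999, 0.804237, -0.3122)–(-1.41644, 1.41644, -0.3122)  len=0.6626
  (v15,v24,v20) [+-+] → (-1.66999, 0.804237, -0.3122)–(-2.00315, 0, -0.3122)  len=0.8705
  (v22,v27,v23) [++-] → (-0.987105, -0.0745755, -0.3122)–(-1.018, 0, -0.3122)  len=0.0807
  (v23,v27,v28) [-+-] → (-0.987105, -0.0745755, -0.3122)–(-0.7198, -0.7198, -0.3122)  len=0.6984
  (v24,v29,v20) [--+] → (-1.7496, -0.6122, -0.3122)–(-2.00315, 0, -0.3122)  len=0.6626
  (v20,v29,v25) [+-+] → (-1.7496, -0.6122, -0.3122)–(-1.41644, -1.41644, -0.3122)  len=0.8705
  (v27,v32,v28) [++-] → (-0.645224, -0.750695, -0.3122)–(-0.7198, -0.7198, -0.3122)  len=0.0807
  (v28,v32,v33) [-+-] → (-0.645224, -0.750695, -0.3122)–(0, -1.018, -0.3122)  len=0.6984
  (v29,v34,v25) [--+] → (-0.804237, -1.66999, -0.3122)–(-1.41644, -1.41644, -0.3122)  len=0.6626
  (v25,v34,v30) [+-+] → (-0.804237, -1.66999, -0.3122)–(0, -2.00315, -0.3122)  len=0.8705
  (v32,v37,v33) [++-] → (0.0745755, -0.987105, -0.3122)–(0, -1.018, -0.3122)  len=0.0807
  (v33,v37,v38) [-+-] → (0.0745755, -0.987105, -0.3122)–(0.7198, -0.7198, -0.3122)  len=0.6984
  (v34,v39,v30) [--+] → (0.6122, -1.7496, -0.3122)–(0, -2.00315, -0.3122)  len=0.6626
  (v30,v39,v35) [+-+] → (0.6122, -1.7496, -0.3122)–(1.41644, -1.41644, -0.3122)  len=0.8705
  (v37,v2,v38) [++-] → (0.750695, -0.645224, -0.3122)–(0.7198, -0.7198, -0.3122)  len=0.0807
  (v38,v2,v3) [-+-] → (0.750695, -0.645224, -0.3122)–(1.018, 0, -0.3122)  len=0.6984
  (v39,v4,v35) [--+] → (1.66999, -0.804237, -0.3122)–(1.41644, -1.41644, -0.3122)  len=0.6626
  (v35,v4,v0) [+-+] → (1.66999, -0.804237, -0.3122)–(2.00315, 0, -0.3122)  len=0.8705

Chained into 2 loop(s):
  loop 1: 16 segments, perimeter = 6.2330
  loop 2: 16 segments, perimeter = 12.2651
Total perimeter = 18.498


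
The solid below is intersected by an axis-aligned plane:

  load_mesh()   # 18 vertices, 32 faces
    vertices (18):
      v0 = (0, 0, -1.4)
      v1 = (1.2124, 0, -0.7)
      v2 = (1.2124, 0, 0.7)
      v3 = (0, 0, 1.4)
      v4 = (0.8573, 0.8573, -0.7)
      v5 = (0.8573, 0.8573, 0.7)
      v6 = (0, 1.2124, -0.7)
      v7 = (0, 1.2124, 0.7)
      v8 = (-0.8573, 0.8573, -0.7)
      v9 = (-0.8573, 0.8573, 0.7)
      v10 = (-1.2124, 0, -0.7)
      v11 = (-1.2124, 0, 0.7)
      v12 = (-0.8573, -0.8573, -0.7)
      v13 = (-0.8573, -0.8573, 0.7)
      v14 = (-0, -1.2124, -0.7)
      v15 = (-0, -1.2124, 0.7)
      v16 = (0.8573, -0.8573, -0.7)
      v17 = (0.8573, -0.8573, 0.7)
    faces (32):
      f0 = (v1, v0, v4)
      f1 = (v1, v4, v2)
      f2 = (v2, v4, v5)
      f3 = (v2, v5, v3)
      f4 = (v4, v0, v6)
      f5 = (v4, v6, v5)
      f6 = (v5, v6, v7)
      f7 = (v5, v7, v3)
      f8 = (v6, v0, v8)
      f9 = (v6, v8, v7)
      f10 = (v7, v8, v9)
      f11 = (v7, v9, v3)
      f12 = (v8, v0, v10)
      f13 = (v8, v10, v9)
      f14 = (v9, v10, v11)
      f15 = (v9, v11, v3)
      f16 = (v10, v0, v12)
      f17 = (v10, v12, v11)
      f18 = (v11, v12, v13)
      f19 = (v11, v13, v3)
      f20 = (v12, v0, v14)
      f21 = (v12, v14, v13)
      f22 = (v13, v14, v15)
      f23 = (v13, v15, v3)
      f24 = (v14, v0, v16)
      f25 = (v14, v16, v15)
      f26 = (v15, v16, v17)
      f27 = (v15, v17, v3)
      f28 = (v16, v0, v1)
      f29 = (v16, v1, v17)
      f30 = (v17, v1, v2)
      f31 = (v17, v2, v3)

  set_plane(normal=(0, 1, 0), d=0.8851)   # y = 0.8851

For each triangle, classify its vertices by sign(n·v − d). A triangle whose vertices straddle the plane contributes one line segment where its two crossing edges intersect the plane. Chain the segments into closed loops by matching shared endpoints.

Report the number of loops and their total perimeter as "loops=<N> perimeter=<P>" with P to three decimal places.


Straddling triangles (8 of 32):
  (v4,v0,v6) [--+] → (0, 0.8851, -0.888972)–(0.790184, 0.8851, -0.7)  len=0.8125
  (v4,v6,v5) [-+-] → (0.790184, 0.8851, -0.7)–(0.790184, 0.8851, 0.590397)  len=1.2904
  (v5,v6,v7) [-++] → (0.790184, 0.8851, 0.590397)–(0.790184, 0.8851, 0.7)  len=0.1096
  (v5,v7,v3) [-+-] → (0.790184, 0.8851, 0.7)–(0, 0.8851, 0.888972)  len=0.8125
  (v6,v0,v8) [+--] → (0, 0.8851, -0.888972)–(-0.790184, 0.8851, -0.7)  len=0.8125
  (v6,v8,v7) [+-+] → (-0.790184, 0.8851, -0.7)–(-0.790184, 0.8851, -0.590397)  len=0.1096
  (v7,v8,v9) [+--] → (-0.790184, 0.8851, -0.590397)–(-0.790184, 0.8851, 0.7)  len=1.2904
  (v7,v9,v3) [+--] → (-0.790184, 0.8851, 0.7)–(0, 0.8851, 0.888972)  len=0.8125

Chained into 1 loop(s):
  loop 1: 8 segments, perimeter = 6.0499
Total perimeter = 6.050

loops=1 perimeter=6.050


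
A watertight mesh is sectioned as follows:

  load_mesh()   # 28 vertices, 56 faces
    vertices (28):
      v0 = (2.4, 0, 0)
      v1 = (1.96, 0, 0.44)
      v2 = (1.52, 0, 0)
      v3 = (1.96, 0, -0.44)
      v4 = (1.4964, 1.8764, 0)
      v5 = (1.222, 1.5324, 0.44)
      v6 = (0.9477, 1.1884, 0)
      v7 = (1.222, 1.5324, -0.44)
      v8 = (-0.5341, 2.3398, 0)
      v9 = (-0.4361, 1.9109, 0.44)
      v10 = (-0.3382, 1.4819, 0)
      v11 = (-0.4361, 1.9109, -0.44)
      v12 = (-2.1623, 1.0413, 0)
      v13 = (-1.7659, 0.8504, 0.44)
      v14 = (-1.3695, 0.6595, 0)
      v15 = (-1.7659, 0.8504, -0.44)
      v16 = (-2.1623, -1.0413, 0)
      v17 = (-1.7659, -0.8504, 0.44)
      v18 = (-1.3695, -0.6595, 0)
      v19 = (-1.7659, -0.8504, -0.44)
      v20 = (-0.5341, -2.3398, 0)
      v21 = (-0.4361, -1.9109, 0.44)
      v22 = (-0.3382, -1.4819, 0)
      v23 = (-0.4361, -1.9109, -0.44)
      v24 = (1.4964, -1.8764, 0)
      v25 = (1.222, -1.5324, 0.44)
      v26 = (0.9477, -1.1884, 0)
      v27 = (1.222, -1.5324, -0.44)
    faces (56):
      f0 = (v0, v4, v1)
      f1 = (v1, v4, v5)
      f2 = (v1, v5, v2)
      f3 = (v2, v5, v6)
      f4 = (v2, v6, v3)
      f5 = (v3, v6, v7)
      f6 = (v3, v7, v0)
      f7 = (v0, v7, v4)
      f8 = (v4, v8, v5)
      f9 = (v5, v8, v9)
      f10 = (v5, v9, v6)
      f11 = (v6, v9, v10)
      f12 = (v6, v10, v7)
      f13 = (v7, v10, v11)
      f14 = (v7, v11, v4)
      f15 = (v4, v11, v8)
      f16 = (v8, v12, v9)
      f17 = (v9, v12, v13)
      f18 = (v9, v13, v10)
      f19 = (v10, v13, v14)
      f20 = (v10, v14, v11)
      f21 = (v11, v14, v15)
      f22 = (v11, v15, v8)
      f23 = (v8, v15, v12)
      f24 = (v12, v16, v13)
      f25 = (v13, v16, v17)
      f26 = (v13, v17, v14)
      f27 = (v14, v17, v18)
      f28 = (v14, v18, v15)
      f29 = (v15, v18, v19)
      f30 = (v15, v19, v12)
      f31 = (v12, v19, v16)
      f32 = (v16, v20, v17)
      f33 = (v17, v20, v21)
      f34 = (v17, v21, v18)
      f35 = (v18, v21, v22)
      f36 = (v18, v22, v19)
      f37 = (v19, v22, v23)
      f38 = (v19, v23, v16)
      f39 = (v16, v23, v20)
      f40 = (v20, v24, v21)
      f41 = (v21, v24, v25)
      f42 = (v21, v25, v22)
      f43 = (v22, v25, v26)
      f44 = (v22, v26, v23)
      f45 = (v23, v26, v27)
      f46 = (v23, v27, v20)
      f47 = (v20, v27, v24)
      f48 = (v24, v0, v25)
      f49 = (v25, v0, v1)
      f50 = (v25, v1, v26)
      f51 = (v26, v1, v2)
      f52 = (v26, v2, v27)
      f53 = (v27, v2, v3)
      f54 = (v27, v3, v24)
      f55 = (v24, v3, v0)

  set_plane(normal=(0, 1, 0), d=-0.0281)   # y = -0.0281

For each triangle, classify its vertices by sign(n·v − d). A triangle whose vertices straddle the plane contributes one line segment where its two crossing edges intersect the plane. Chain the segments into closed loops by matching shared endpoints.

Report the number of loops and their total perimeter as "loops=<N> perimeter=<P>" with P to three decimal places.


loops=2 perimeter=4.858

Straddling triangles (16 of 56):
  (v12,v16,v13) [+-+] → (-2.1623, -0.0281, 0)–(-1.94999, -0.0281, 0.235665)  len=0.3172
  (v13,v16,v17) [+--] → (-1.94999, -0.0281, 0.235665)–(-1.7659, -0.0281, 0.44)  len=0.2750
  (v13,v17,v14) [+-+] → (-1.7659, -0.0281, 0.44)–(-1.55002, -0.0281, 0.200374)  len=0.3225
  (v14,v17,v18) [+--] → (-1.55002, -0.0281, 0.200374)–(-1.3695, -0.0281, 0)  len=0.2697
  (v14,v18,v15) [+-+] → (-1.3695, -0.0281, 0)–(-1.53526, -0.0281, -0.183996)  len=0.2477
  (v15,v18,v19) [+--] → (-1.53526, -0.0281, -0.183996)–(-1.7659, -0.0281, -0.44)  len=0.3446
  (v15,v19,v12) [+-+] → (-1.7659, -0.0281, -0.44)–(-1.93821, -0.0281, -0.248737)  len=0.2574
  (v12,v19,v16) [+--] → (-1.93821, -0.0281, -0.248737)–(-2.1623, -0.0281, 0)  len=0.3348
  (v24,v0,v25) [-+-] → (2.38647, -0.0281, 0)–(2.3784, -0.0281, 0.00806839)  len=0.0114
  (v25,v0,v1) [-++] → (2.3784, -0.0281, 0.00806839)–(1.94647, -0.0281, 0.44)  len=0.6108
  (v25,v1,v26) [-+-] → (1.94647, -0.0281, 0.44)–(1.93606, -0.0281, 0.429596)  len=0.0147
  (v26,v1,v2) [-++] → (1.93606, -0.0281, 0.429596)–(1.50647, -0.0281, 0)  len=0.6075
  (v26,v2,v27) [-+-] → (1.50647, -0.0281, 0)–(1.51454, -0.0281, -0.00806839)  len=0.0114
  (v27,v2,v3) [-++] → (1.51454, -0.0281, -0.00806839)–(1.94647, -0.0281, -0.44)  len=0.6108
  (v27,v3,v24) [-+-] → (1.94647, -0.0281, -0.44)–(1.95306, -0.0281, -0.433411)  len=0.0093
  (v24,v3,v0) [-++] → (1.95306, -0.0281, -0.433411)–(2.38647, -0.0281, 0)  len=0.6129

Chained into 2 loop(s):
  loop 1: 8 segments, perimeter = 2.3689
  loop 2: 8 segments, perimeter = 2.4890
Total perimeter = 4.858


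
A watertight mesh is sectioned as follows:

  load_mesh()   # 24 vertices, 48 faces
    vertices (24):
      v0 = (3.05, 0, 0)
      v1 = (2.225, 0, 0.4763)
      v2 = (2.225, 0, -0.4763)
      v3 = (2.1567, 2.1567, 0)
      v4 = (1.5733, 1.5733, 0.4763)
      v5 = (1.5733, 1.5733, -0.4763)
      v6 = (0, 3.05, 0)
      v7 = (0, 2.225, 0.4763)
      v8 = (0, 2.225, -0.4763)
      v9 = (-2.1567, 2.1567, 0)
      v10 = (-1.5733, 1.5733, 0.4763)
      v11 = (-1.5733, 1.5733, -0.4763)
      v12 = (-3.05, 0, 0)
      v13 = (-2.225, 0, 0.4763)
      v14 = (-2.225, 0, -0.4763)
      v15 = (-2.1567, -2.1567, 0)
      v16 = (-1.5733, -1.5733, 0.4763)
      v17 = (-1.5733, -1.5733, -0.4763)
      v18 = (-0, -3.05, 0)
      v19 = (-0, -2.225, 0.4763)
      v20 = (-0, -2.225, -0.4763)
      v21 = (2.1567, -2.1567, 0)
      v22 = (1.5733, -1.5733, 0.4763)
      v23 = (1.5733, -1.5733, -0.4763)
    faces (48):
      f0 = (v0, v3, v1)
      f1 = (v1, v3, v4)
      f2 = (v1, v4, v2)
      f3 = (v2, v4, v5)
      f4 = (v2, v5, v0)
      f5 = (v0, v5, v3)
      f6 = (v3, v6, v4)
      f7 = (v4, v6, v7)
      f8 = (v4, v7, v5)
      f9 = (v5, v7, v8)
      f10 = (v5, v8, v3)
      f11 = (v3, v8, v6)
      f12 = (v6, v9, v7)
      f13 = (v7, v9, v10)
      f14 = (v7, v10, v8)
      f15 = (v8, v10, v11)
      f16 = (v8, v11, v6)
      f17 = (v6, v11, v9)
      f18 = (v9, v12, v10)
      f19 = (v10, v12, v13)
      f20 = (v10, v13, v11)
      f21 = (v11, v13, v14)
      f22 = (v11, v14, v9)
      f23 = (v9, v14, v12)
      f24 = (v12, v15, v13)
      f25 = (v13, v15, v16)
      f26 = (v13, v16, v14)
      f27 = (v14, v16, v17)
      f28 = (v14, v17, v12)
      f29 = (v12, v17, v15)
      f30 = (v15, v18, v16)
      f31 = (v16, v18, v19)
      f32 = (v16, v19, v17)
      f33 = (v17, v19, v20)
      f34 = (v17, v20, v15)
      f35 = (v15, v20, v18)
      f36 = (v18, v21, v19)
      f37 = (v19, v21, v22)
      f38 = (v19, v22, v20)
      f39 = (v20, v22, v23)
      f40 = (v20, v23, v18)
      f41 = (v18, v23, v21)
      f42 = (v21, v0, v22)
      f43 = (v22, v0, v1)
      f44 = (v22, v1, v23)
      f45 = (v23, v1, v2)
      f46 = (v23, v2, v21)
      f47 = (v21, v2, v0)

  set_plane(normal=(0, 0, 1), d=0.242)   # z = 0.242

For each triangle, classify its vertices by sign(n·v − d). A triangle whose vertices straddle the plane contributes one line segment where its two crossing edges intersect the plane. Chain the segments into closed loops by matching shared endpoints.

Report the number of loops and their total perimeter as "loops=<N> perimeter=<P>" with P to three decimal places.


loops=2 perimeter=29.732

Straddling triangles (32 of 48):
  (v0,v3,v1) [--+] → (2.1914, 1.06092, 0.242)–(2.63083, 0, 0.242)  len=1.1483
  (v1,v3,v4) [+-+] → (2.1914, 1.06092, 0.242)–(1.86028, 1.86028, 0.242)  len=0.8652
  (v1,v4,v2) [++-] → (1.73359, 1.18633, 0.242)–(2.225, 0, 0.242)  len=1.2841
  (v2,v4,v5) [-+-] → (1.73359, 1.18633, 0.242)–(1.5733, 1.5733, 0.242)  len=0.4189
  (v3,v6,v4) [--+] → (0.799367, 2.29971, 0.242)–(1.86028, 1.86028, 0.242)  len=1.1483
  (v4,v6,v7) [+-+] → (0.799367, 2.29971, 0.242)–(0, 2.63083, 0.242)  len=0.8652
  (v4,v7,v5) [++-] → (0.386966, 2.06471, 0.242)–(1.5733, 1.5733, 0.242)  len=1.2841
  (v5,v7,v8) [-+-] → (0.386966, 2.06471, 0.242)–(0, 2.225, 0.242)  len=0.4189
  (v6,v9,v7) [--+] → (-1.06092, 2.1914, 0.242)–(0, 2.63083, 0.242)  len=1.1483
  (v7,v9,v10) [+-+] → (-1.06092, 2.1914, 0.242)–(-1.86028, 1.86028, 0.242)  len=0.8652
  (v7,v10,v8) [++-] → (-1.18633, 1.73359, 0.242)–(0, 2.225, 0.242)  len=1.2841
  (v8,v10,v11) [-+-] → (-1.18633, 1.73359, 0.242)–(-1.5733, 1.5733, 0.242)  len=0.4189
  (v9,v12,v10) [--+] → (-2.29971, 0.799367, 0.242)–(-1.86028, 1.86028, 0.242)  len=1.1483
  (v10,v12,v13) [+-+] → (-2.29971, 0.799367, 0.242)–(-2.63083, 0, 0.242)  len=0.8652
  (v10,v13,v11) [++-] → (-2.06471, 0.386966, 0.242)–(-1.5733, 1.5733, 0.242)  len=1.2841
  (v11,v13,v14) [-+-] → (-2.06471, 0.386966, 0.242)–(-2.225, 0, 0.242)  len=0.4189
  (v12,v15,v13) [--+] → (-2.1914, -1.06092, 0.242)–(-2.63083, 0, 0.242)  len=1.1483
  (v13,v15,v16) [+-+] → (-2.1914, -1.06092, 0.242)–(-1.86028, -1.86028, 0.242)  len=0.8652
  (v13,v16,v14) [++-] → (-1.73359, -1.18633, 0.242)–(-2.225, 0, 0.242)  len=1.2841
  (v14,v16,v17) [-+-] → (-1.73359, -1.18633, 0.242)–(-1.5733, -1.5733, 0.242)  len=0.4189
  (v15,v18,v16) [--+] → (-0.799367, -2.29971, 0.242)–(-1.86028, -1.86028, 0.242)  len=1.1483
  (v16,v18,v19) [+-+] → (-0.799367, -2.29971, 0.242)–(0, -2.63083, 0.242)  len=0.8652
  (v16,v19,v17) [++-] → (-0.386966, -2.06471, 0.242)–(-1.5733, -1.5733, 0.242)  len=1.2841
  (v17,v19,v20) [-+-] → (-0.386966, -2.06471, 0.242)–(0, -2.225, 0.242)  len=0.4189
  (v18,v21,v19) [--+] → (1.06092, -2.1914, 0.242)–(0, -2.63083, 0.242)  len=1.1483
  (v19,v21,v22) [+-+] → (1.06092, -2.1914, 0.242)–(1.86028, -1.86028, 0.242)  len=0.8652
  (v19,v22,v20) [++-] → (1.18633, -1.73359, 0.242)–(0, -2.225, 0.242)  len=1.2841
  (v20,v22,v23) [-+-] → (1.18633, -1.73359, 0.242)–(1.5733, -1.5733, 0.242)  len=0.4189
  (v21,v0,v22) [--+] → (2.29971, -0.799367, 0.242)–(1.86028, -1.86028, 0.242)  len=1.1483
  (v22,v0,v1) [+-+] → (2.29971, -0.799367, 0.242)–(2.63083, 0, 0.242)  len=0.8652
  (v22,v1,v23) [++-] → (2.06471, -0.386966, 0.242)–(1.5733, -1.5733, 0.242)  len=1.2841
  (v23,v1,v2) [-+-] → (2.06471, -0.386966, 0.242)–(2.225, 0, 0.242)  len=0.4189

Chained into 2 loop(s):
  loop 1: 16 segments, perimeter = 16.1084
  loop 2: 16 segments, perimeter = 13.6235
Total perimeter = 29.732


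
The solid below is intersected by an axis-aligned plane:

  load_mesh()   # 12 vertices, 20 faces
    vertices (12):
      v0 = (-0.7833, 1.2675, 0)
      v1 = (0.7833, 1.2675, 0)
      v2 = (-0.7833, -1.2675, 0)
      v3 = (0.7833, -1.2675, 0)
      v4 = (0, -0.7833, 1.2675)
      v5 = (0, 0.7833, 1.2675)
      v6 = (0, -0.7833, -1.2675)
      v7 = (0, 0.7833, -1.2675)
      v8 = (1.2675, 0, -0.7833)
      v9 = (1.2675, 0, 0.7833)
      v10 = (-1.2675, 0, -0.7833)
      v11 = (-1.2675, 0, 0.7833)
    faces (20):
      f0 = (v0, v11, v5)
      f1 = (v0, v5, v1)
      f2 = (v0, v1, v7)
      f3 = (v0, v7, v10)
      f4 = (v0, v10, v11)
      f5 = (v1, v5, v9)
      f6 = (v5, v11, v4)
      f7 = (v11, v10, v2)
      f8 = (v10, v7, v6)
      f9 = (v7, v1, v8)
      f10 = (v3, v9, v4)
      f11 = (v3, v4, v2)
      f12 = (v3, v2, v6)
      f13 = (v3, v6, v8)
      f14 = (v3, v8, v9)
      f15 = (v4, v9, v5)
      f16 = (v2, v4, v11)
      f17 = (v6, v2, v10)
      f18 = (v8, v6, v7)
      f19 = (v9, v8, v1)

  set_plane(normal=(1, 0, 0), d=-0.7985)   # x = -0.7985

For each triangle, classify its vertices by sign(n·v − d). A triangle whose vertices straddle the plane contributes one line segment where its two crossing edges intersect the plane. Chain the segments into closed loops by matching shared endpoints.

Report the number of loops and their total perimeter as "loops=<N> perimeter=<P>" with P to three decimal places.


Straddling triangles (8 of 20):
  (v0,v11,v5) [+-+] → (-0.7985, 1.22771, 0.0245893)–(-0.7985, 0.289836, 0.962464)  len=1.3264
  (v0,v7,v10) [++-] → (-0.7985, 0.289836, -0.962464)–(-0.7985, 1.22771, -0.0245893)  len=1.3264
  (v0,v10,v11) [+--] → (-0.7985, 1.22771, -0.0245893)–(-0.7985, 1.22771, 0.0245893)  len=0.0492
  (v5,v11,v4) [+-+] → (-0.7985, 0.289836, 0.962464)–(-0.7985, -0.289836, 0.962464)  len=0.5797
  (v11,v10,v2) [--+] → (-0.7985, -1.22771, -0.0245893)–(-0.7985, -1.22771, 0.0245893)  len=0.0492
  (v10,v7,v6) [-++] → (-0.7985, 0.289836, -0.962464)–(-0.7985, -0.289836, -0.962464)  len=0.5797
  (v2,v4,v11) [++-] → (-0.7985, -0.289836, 0.962464)–(-0.7985, -1.22771, 0.0245893)  len=1.3264
  (v6,v2,v10) [++-] → (-0.7985, -1.22771, -0.0245893)–(-0.7985, -0.289836, -0.962464)  len=1.3264

Chained into 1 loop(s):
  loop 1: 8 segments, perimeter = 6.5631
Total perimeter = 6.563

loops=1 perimeter=6.563
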